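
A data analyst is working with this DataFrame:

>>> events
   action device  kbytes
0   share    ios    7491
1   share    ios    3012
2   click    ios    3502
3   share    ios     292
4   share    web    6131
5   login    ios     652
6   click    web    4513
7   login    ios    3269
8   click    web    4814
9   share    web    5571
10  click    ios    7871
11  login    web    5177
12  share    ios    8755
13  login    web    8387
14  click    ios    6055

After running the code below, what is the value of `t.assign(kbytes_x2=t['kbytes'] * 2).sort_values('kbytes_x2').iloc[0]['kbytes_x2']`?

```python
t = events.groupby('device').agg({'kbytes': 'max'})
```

16774

group by device, max of kbytes:
        kbytes
device        
ios       8755
web       8387
add column kbytes_x2 = t['kbytes'] * 2:
        kbytes  kbytes_x2
device                   
ios       8755      17510
web       8387      16774
sort by kbytes_x2:
        kbytes  kbytes_x2
device                   
web       8387      16774
ios       8755      17510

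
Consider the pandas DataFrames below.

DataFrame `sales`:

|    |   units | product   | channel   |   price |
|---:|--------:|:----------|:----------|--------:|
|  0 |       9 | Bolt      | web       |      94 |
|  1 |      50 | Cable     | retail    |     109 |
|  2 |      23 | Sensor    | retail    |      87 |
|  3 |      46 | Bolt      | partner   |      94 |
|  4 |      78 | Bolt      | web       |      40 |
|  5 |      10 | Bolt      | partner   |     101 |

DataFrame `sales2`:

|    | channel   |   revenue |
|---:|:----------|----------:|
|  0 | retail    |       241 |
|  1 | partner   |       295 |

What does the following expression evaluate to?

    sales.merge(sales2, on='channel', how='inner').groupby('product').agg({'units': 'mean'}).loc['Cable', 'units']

merge on 'channel' (how='inner') → 4 rows:
   units product  channel  price  revenue
0     50   Cable   retail    109      241
1     23  Sensor   retail     87      241
2     46    Bolt  partner     94      295
3     10    Bolt  partner    101      295
group by product, mean of units:
         units
product       
Bolt      28.0
Cable     50.0
Sensor    23.0
value at row 'Cable', column 'units' → 50.0

50.0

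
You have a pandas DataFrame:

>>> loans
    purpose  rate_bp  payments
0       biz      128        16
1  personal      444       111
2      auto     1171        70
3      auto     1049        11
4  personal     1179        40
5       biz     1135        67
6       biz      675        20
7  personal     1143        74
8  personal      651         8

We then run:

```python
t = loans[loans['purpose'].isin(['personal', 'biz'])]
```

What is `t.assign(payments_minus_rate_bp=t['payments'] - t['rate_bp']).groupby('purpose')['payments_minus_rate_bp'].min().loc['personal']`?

-1139

filter rows where purpose in ['personal', 'biz']:
    purpose  rate_bp  payments
0       biz      128        16
1  personal      444       111
4  personal     1179        40
5       biz     1135        67
6       biz      675        20
7  personal     1143        74
8  personal      651         8
add column payments_minus_rate_bp = t['payments'] - t['rate_bp']:
    purpose  rate_bp  payments  payments_minus_rate_bp
0       biz      128        16                    -112
1  personal      444       111                    -333
4  personal     1179        40                   -1139
5       biz     1135        67                   -1068
6       biz      675        20                    -655
7  personal     1143        74                   -1069
8  personal      651         8                    -643
group by purpose, min of payments_minus_rate_bp:
purpose
biz        -1068
personal   -1139
Name: payments_minus_rate_bp, dtype: int64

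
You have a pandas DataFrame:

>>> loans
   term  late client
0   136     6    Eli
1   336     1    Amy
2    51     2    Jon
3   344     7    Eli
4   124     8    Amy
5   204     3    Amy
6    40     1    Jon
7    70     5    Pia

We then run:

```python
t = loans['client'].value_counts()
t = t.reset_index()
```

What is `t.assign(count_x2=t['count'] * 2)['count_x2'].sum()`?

value_counts of client:
client
Amy    3
Eli    2
Jon    2
Pia    1
Name: count, dtype: int64
reset_index():
  client  count
0    Amy      3
1    Eli      2
2    Jon      2
3    Pia      1
add column count_x2 = t['count'] * 2:
  client  count  count_x2
0    Amy      3         6
1    Eli      2         4
2    Jon      2         4
3    Pia      1         2
Then the sum of column 'count_x2': 16

16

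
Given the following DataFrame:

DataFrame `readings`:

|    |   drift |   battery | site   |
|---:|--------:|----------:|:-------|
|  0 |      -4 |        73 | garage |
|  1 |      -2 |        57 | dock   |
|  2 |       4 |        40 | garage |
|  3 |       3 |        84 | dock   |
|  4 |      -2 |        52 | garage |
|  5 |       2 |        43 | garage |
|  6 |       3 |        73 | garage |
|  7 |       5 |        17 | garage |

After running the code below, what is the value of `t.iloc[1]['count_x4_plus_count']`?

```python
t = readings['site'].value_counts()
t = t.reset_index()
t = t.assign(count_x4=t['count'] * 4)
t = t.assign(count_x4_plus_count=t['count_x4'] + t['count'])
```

value_counts of site:
site
garage    6
dock      2
Name: count, dtype: int64
reset_index():
     site  count
0  garage      6
1    dock      2
add column count_x4 = t['count'] * 4:
     site  count  count_x4
0  garage      6        24
1    dock      2         8
add column count_x4_plus_count = t['count_x4'] + t['count']:
     site  count  count_x4  count_x4_plus_count
0  garage      6        24                   30
1    dock      2         8                   10
Hence 10.

10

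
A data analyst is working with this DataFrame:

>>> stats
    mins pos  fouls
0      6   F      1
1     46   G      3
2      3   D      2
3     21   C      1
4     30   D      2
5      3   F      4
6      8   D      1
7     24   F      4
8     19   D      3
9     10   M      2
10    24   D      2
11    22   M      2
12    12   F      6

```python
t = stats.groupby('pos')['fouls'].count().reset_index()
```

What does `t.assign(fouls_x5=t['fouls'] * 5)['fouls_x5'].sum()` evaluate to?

group by pos, count of fouls:
pos
C    1
D    5
F    4
G    1
M    2
Name: fouls, dtype: int64
reset_index():
  pos  fouls
0   C      1
1   D      5
2   F      4
3   G      1
4   M      2
add column fouls_x5 = t['fouls'] * 5:
  pos  fouls  fouls_x5
0   C      1         5
1   D      5        25
2   F      4        20
3   G      1         5
4   M      2        10
sum of column 'fouls_x5' → 65

65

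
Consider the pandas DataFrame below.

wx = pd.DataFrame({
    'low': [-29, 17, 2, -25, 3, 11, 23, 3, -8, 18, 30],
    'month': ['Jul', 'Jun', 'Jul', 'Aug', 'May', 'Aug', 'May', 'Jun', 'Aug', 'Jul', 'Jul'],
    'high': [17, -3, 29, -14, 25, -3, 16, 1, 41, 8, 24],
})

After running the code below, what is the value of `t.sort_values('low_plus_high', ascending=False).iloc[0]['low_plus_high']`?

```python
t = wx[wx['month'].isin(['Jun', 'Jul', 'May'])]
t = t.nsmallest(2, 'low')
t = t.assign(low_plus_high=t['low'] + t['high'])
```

31

filter rows where month in ['Jun', 'Jul', 'May']:
    low month  high
0   -29   Jul    17
1    17   Jun    -3
2     2   Jul    29
4     3   May    25
6    23   May    16
7     3   Jun     1
9    18   Jul     8
10   30   Jul    24
take 2 rows with smallest low:
   low month  high
0  -29   Jul    17
2    2   Jul    29
add column low_plus_high = t['low'] + t['high']:
   low month  high  low_plus_high
0  -29   Jul    17            -12
2    2   Jul    29             31
sort by low_plus_high descending:
   low month  high  low_plus_high
2    2   Jul    29             31
0  -29   Jul    17            -12
So iloc[0]['low_plus_high'] = 31.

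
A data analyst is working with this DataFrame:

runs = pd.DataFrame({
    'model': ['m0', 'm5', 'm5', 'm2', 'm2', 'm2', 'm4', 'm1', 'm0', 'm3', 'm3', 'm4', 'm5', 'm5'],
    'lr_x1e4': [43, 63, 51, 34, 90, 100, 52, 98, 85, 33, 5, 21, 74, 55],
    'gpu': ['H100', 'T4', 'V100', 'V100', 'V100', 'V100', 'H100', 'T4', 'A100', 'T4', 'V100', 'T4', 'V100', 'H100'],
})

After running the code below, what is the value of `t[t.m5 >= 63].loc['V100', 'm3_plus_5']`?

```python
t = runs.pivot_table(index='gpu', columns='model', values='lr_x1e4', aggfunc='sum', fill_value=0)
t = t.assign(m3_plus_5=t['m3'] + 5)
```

pivot: rows=gpu, cols=model, sum(lr_x1e4):
model  m0  m1   m2  m3  m4   m5
gpu                            
A100   85   0    0   0   0    0
H100   43   0    0   0  52   55
T4      0  98    0  33  21   63
V100    0   0  224   5   0  125
add column m3_plus_5 = t['m3'] + 5:
model  m0  m1   m2  m3  m4   m5  m3_plus_5
gpu                                       
A100   85   0    0   0   0    0          5
H100   43   0    0   0  52   55          5
T4      0  98    0  33  21   63         38
V100    0   0  224   5   0  125         10
filter rows where m5 >= 63:
model  m0  m1   m2  m3  m4   m5  m3_plus_5
gpu                                       
T4      0  98    0  33  21   63         38
V100    0   0  224   5   0  125         10
value at row 'V100', column 'm3_plus_5' → 10

10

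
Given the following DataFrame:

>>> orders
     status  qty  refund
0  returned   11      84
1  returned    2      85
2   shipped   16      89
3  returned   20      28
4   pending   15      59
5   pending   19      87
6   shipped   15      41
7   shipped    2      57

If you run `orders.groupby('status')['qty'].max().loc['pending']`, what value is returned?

19

group by status, max of qty:
status
pending     19
returned    20
shipped     16
Name: qty, dtype: int64
Hence 19.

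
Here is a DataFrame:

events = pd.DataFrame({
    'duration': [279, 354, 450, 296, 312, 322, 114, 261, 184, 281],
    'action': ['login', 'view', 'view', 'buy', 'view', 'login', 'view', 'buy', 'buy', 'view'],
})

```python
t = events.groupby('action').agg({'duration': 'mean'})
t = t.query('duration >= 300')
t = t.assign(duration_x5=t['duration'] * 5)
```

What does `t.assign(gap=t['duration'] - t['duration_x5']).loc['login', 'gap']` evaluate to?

-1202.0

group by action, mean of duration:
        duration
action          
buy        247.0
login      300.5
view       302.2
filter rows where duration >= 300:
        duration
action          
login      300.5
view       302.2
add column duration_x5 = t['duration'] * 5:
        duration  duration_x5
action                       
login      300.5       1502.5
view       302.2       1511.0
add column gap = t['duration'] - t['duration_x5']:
        duration  duration_x5     gap
action                               
login      300.5       1502.5 -1202.0
view       302.2       1511.0 -1208.8
Taking the value at row 'login', column 'gap' gives -1202.0.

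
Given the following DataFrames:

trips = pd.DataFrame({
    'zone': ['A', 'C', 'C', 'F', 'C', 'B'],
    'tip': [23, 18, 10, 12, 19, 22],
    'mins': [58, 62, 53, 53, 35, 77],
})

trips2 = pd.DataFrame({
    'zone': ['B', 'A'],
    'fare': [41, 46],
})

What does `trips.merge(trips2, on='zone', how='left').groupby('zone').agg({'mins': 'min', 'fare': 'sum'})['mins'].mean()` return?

55.75

merge on 'zone' (how='left') → 6 rows:
  zone  tip  mins  fare
0    A   23    58  46.0
1    C   18    62   NaN
2    C   10    53   NaN
3    F   12    53   NaN
4    C   19    35   NaN
5    B   22    77  41.0
group by zone: min(mins), sum(fare):
      mins  fare
zone            
A       58  46.0
B       77  41.0
C       35   0.0
F       53   0.0
Finally, mean of column 'mins' = 55.75.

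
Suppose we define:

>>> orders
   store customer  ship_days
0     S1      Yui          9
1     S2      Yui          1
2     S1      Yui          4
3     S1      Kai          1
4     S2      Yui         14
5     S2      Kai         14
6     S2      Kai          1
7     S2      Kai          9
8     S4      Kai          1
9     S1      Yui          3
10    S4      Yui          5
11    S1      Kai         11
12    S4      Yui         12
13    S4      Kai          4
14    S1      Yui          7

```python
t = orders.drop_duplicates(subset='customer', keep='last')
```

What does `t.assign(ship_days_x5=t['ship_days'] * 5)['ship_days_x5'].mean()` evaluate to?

27.5

drop duplicate customer (keep=last):
   store customer  ship_days
13    S4      Kai          4
14    S1      Yui          7
add column ship_days_x5 = t['ship_days'] * 5:
   store customer  ship_days  ship_days_x5
13    S4      Kai          4            20
14    S1      Yui          7            35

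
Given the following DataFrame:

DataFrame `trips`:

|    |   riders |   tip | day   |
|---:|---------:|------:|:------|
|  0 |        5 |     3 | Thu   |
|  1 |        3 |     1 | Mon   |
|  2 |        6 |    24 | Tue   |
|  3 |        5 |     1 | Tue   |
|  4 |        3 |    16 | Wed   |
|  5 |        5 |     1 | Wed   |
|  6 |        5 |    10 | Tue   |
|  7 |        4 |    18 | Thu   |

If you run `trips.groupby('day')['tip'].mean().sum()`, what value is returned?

group by day, mean of tip:
day
Mon     1.000000
Thu    10.500000
Tue    11.666667
Wed     8.500000
Name: tip, dtype: float64
Taking the sum of the resulting series gives 31.6666666667.

31.6666666667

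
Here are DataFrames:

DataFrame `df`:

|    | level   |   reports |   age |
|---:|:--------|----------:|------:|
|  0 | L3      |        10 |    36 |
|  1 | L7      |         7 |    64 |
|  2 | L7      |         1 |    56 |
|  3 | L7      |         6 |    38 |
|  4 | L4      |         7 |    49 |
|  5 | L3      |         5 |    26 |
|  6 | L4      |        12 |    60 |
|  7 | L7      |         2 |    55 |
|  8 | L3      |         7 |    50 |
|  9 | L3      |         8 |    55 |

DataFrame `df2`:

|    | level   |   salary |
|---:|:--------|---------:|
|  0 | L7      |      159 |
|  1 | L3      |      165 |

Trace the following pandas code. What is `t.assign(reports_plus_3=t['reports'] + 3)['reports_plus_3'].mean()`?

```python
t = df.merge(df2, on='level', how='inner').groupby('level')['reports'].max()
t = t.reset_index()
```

11.5

merge on 'level' (how='inner') → 8 rows:
  level  reports  age  salary
0    L3       10   36     165
1    L7        7   64     159
2    L7        1   56     159
3    L7        6   38     159
4    L3        5   26     165
5    L7        2   55     159
6    L3        7   50     165
7    L3        8   55     165
group by level, max of reports:
level
L3    10
L7     7
Name: reports, dtype: int64
reset_index():
  level  reports
0    L3       10
1    L7        7
add column reports_plus_3 = t['reports'] + 3:
  level  reports  reports_plus_3
0    L3       10              13
1    L7        7              10
Reading off the mean of column 'reports_plus_3', we get 11.5.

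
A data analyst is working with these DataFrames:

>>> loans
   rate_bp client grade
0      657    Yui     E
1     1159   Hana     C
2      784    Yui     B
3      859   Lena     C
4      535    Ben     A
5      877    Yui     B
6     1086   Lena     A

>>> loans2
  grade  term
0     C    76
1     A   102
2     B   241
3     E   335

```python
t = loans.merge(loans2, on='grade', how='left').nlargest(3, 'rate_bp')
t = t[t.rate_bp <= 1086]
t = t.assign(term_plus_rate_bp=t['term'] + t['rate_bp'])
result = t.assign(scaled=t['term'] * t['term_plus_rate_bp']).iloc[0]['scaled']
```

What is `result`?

121176

merge on 'grade' (how='left') → 7 rows:
   rate_bp client grade  term
0      657    Yui     E   335
1     1159   Hana     C    76
2      784    Yui     B   241
3      859   Lena     C    76
4      535    Ben     A   102
5      877    Yui     B   241
6     1086   Lena     A   102
take 3 rows with largest rate_bp:
   rate_bp client grade  term
1     1159   Hana     C    76
6     1086   Lena     A   102
5      877    Yui     B   241
filter rows where rate_bp <= 1086:
   rate_bp client grade  term
6     1086   Lena     A   102
5      877    Yui     B   241
add column term_plus_rate_bp = t['term'] + t['rate_bp']:
   rate_bp client grade  term  term_plus_rate_bp
6     1086   Lena     A   102               1188
5      877    Yui     B   241               1118
add column scaled = t['term'] * t['term_plus_rate_bp']:
   rate_bp client grade  term  term_plus_rate_bp  scaled
6     1086   Lena     A   102               1188  121176
5      877    Yui     B   241               1118  269438
Then the value at position 0, column 'scaled': 121176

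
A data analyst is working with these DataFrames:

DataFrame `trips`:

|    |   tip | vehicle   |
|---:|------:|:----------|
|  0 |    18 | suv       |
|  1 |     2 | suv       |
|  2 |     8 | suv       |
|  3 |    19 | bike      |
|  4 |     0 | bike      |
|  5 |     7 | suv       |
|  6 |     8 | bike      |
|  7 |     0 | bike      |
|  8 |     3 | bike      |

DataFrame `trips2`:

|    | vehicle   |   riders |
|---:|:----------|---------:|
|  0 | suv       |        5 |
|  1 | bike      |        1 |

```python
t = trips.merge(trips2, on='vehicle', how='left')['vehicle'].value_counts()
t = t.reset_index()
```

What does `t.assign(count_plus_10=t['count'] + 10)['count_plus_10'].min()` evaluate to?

merge on 'vehicle' (how='left') → 9 rows:
   tip vehicle  riders
0   18     suv       5
1    2     suv       5
2    8     suv       5
3   19    bike       1
4    0    bike       1
5    7     suv       5
6    8    bike       1
7    0    bike       1
8    3    bike       1
value_counts of vehicle:
vehicle
bike    5
suv     4
Name: count, dtype: int64
reset_index():
  vehicle  count
0    bike      5
1     suv      4
add column count_plus_10 = t['count'] + 10:
  vehicle  count  count_plus_10
0    bike      5             15
1     suv      4             14

14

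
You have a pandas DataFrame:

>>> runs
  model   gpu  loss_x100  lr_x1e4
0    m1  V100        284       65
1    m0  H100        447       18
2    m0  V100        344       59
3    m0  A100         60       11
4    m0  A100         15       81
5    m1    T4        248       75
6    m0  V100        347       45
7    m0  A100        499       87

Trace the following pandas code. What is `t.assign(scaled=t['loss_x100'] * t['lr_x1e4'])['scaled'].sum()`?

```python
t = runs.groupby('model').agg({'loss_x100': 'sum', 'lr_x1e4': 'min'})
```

53412

group by model: sum(loss_x100), min(lr_x1e4):
       loss_x100  lr_x1e4
model                    
m0          1712       11
m1           532       65
add column scaled = t['loss_x100'] * t['lr_x1e4']:
       loss_x100  lr_x1e4  scaled
model                            
m0          1712       11   18832
m1           532       65   34580
Hence 53412.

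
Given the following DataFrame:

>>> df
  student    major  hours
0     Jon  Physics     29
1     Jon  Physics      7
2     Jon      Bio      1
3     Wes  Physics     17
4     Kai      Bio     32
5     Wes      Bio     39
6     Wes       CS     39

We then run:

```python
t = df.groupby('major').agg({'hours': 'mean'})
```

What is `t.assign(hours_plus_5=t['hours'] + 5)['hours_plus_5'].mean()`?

31.8888888889

group by major, mean of hours:
             hours
major             
Bio      24.000000
CS       39.000000
Physics  17.666667
add column hours_plus_5 = t['hours'] + 5:
             hours  hours_plus_5
major                           
Bio      24.000000     29.000000
CS       39.000000     44.000000
Physics  17.666667     22.666667
Reading off the mean of column 'hours_plus_5', we get 31.8888888889.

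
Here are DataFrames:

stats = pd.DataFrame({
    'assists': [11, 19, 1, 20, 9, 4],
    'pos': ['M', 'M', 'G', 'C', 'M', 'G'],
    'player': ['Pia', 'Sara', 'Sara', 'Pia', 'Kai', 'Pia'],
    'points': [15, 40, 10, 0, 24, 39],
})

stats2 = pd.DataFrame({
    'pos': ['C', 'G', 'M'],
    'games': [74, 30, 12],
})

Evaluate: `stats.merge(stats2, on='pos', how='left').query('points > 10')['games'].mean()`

merge on 'pos' (how='left') → 6 rows:
   assists pos player  points  games
0       11   M    Pia      15     12
1       19   M   Sara      40     12
2        1   G   Sara      10     30
3       20   C    Pia       0     74
4        9   M    Kai      24     12
5        4   G    Pia      39     30
filter rows where points > 10:
   assists pos player  points  games
0       11   M    Pia      15     12
1       19   M   Sara      40     12
4        9   M    Kai      24     12
5        4   G    Pia      39     30

16.5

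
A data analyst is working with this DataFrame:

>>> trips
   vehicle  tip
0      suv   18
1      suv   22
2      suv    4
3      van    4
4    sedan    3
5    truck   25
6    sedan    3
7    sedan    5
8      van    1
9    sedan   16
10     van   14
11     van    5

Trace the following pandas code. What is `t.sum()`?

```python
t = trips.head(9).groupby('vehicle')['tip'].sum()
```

85

take first 9 rows:
  vehicle  tip
0     suv   18
1     suv   22
2     suv    4
3     van    4
4   sedan    3
5   truck   25
6   sedan    3
7   sedan    5
8     van    1
group by vehicle, sum of tip:
vehicle
sedan    11
suv      44
truck    25
van       5
Name: tip, dtype: int64
Hence 85.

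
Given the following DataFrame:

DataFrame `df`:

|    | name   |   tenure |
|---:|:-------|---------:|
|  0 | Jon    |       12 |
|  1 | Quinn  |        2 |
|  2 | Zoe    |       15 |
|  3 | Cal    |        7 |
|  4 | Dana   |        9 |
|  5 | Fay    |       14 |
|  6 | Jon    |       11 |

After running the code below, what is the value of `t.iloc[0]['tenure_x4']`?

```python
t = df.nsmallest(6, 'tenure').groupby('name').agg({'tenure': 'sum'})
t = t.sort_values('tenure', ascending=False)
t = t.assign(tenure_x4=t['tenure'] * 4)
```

take 6 rows with smallest tenure:
    name  tenure
1  Quinn       2
3    Cal       7
4   Dana       9
6    Jon      11
0    Jon      12
5    Fay      14
group by name, sum of tenure:
       tenure
name         
Cal         7
Dana        9
Fay        14
Jon        23
Quinn       2
sort by tenure descending:
       tenure
name         
Jon        23
Fay        14
Dana        9
Cal         7
Quinn       2
add column tenure_x4 = t['tenure'] * 4:
       tenure  tenure_x4
name                    
Jon        23         92
Fay        14         56
Dana        9         36
Cal         7         28
Quinn       2          8
Reading off the value at position 0, column 'tenure_x4', we get 92.

92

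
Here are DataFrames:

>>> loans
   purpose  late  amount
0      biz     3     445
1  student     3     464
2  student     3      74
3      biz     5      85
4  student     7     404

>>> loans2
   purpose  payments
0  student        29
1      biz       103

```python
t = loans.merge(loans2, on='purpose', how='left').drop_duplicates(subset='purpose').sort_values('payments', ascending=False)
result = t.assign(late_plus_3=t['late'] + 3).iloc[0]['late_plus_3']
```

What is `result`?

6

merge on 'purpose' (how='left') → 5 rows:
   purpose  late  amount  payments
0      biz     3     445       103
1  student     3     464        29
2  student     3      74        29
3      biz     5      85       103
4  student     7     404        29
drop duplicate purpose (keep=first):
   purpose  late  amount  payments
0      biz     3     445       103
1  student     3     464        29
sort by payments descending:
   purpose  late  amount  payments
0      biz     3     445       103
1  student     3     464        29
add column late_plus_3 = t['late'] + 3:
   purpose  late  amount  payments  late_plus_3
0      biz     3     445       103            6
1  student     3     464        29            6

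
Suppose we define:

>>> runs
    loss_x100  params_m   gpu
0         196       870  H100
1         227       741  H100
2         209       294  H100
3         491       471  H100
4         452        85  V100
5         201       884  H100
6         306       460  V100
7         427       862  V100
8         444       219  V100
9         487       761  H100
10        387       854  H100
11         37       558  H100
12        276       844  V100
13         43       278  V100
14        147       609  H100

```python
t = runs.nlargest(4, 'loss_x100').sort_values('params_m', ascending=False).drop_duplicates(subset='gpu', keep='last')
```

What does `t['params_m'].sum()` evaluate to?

take 4 rows with largest loss_x100:
   loss_x100  params_m   gpu
3        491       471  H100
9        487       761  H100
4        452        85  V100
8        444       219  V100
sort by params_m descending:
   loss_x100  params_m   gpu
9        487       761  H100
3        491       471  H100
8        444       219  V100
4        452        85  V100
drop duplicate gpu (keep=last):
   loss_x100  params_m   gpu
3        491       471  H100
4        452        85  V100
Taking the sum of column 'params_m' gives 556.

556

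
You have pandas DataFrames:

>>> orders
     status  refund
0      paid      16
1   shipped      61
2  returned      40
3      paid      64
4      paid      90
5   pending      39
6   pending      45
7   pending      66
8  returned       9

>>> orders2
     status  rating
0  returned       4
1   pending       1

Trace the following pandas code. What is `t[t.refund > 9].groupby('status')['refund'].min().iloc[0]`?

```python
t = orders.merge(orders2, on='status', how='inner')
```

39

merge on 'status' (how='inner') → 5 rows:
     status  refund  rating
0  returned      40       4
1   pending      39       1
2   pending      45       1
3   pending      66       1
4  returned       9       4
filter rows where refund > 9:
     status  refund  rating
0  returned      40       4
1   pending      39       1
2   pending      45       1
3   pending      66       1
group by status, min of refund:
status
pending     39
returned    40
Name: refund, dtype: int64
Hence 39.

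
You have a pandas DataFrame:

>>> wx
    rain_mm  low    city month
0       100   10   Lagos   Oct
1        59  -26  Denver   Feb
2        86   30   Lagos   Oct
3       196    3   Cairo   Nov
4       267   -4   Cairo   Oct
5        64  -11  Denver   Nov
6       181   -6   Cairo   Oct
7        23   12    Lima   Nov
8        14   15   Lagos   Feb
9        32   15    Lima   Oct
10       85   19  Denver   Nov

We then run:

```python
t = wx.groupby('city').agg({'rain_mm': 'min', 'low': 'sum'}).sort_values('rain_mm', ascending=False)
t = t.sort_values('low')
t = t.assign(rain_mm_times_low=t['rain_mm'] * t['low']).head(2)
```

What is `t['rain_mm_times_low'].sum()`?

group by city: min(rain_mm), sum(low):
        rain_mm  low
city                
Cairo       181   -7
Denver       59  -18
Lagos        14   55
Lima         23   27
sort by rain_mm descending:
        rain_mm  low
city                
Cairo       181   -7
Denver       59  -18
Lima         23   27
Lagos        14   55
sort by low:
        rain_mm  low
city                
Denver       59  -18
Cairo       181   -7
Lima         23   27
Lagos        14   55
add column rain_mm_times_low = t['rain_mm'] * t['low']:
        rain_mm  low  rain_mm_times_low
city                                   
Denver       59  -18              -1062
Cairo       181   -7              -1267
Lima         23   27                621
Lagos        14   55                770
take first 2 rows:
        rain_mm  low  rain_mm_times_low
city                                   
Denver       59  -18              -1062
Cairo       181   -7              -1267
The sum of column 'rain_mm_times_low' is -2329.

-2329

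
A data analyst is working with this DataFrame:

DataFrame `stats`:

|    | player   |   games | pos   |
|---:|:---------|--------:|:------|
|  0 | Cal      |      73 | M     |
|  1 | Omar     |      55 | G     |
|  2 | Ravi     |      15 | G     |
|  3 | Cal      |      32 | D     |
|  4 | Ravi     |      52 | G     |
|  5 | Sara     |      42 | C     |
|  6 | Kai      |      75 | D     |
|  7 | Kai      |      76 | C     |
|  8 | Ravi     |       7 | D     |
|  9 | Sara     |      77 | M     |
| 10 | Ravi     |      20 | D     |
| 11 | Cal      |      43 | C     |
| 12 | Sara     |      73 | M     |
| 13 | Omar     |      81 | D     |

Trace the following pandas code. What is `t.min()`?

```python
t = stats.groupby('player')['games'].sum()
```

group by player, sum of games:
player
Cal     148
Kai     151
Omar    136
Ravi     94
Sara    192
Name: games, dtype: int64
Hence 94.

94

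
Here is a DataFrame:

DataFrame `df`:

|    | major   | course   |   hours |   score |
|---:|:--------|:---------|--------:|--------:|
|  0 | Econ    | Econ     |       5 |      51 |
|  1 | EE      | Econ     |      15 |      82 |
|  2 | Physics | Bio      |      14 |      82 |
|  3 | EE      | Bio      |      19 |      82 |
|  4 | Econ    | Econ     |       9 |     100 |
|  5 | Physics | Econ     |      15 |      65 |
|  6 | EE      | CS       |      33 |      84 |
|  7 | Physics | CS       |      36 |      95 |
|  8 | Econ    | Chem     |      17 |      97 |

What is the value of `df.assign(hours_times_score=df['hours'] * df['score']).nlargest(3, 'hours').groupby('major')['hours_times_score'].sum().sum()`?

7750

add column hours_times_score = df['hours'] * df['score']:
     major course  hours  score  hours_times_score
0     Econ   Econ      5     51                255
1       EE   Econ     15     82               1230
2  Physics    Bio     14     82               1148
3       EE    Bio     19     82               1558
4     Econ   Econ      9    100                900
5  Physics   Econ     15     65                975
6       EE     CS     33     84               2772
7  Physics     CS     36     95               3420
8     Econ   Chem     17     97               1649
take 3 rows with largest hours:
     major course  hours  score  hours_times_score
7  Physics     CS     36     95               3420
6       EE     CS     33     84               2772
3       EE    Bio     19     82               1558
group by major, sum of hours_times_score:
major
EE         4330
Physics    3420
Name: hours_times_score, dtype: int64
Taking the sum of the resulting series gives 7750.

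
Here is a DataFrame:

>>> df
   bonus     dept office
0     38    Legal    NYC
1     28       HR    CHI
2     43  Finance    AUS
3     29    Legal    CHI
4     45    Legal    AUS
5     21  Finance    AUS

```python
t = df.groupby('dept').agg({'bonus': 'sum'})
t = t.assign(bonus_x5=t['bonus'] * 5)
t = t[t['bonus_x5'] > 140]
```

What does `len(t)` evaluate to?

group by dept, sum of bonus:
         bonus
dept          
Finance     64
HR          28
Legal      112
add column bonus_x5 = t['bonus'] * 5:
         bonus  bonus_x5
dept                    
Finance     64       320
HR          28       140
Legal      112       560
filter rows where bonus_x5 > 140:
         bonus  bonus_x5
dept                    
Finance     64       320
Legal      112       560

2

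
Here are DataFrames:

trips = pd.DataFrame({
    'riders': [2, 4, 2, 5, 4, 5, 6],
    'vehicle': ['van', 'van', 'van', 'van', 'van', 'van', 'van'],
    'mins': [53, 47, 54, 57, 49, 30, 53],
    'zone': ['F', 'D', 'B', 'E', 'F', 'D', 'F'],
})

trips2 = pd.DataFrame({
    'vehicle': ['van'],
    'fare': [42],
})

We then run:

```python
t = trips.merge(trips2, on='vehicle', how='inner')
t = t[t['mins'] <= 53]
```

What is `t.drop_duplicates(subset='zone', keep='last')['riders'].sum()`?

11

merge on 'vehicle' (how='inner') → 7 rows:
   riders vehicle  mins zone  fare
0       2     van    53    F    42
1       4     van    47    D    42
2       2     van    54    B    42
3       5     van    57    E    42
4       4     van    49    F    42
5       5     van    30    D    42
6       6     van    53    F    42
filter rows where mins <= 53:
   riders vehicle  mins zone  fare
0       2     van    53    F    42
1       4     van    47    D    42
4       4     van    49    F    42
5       5     van    30    D    42
6       6     van    53    F    42
drop duplicate zone (keep=last):
   riders vehicle  mins zone  fare
5       5     van    30    D    42
6       6     van    53    F    42
Hence 11.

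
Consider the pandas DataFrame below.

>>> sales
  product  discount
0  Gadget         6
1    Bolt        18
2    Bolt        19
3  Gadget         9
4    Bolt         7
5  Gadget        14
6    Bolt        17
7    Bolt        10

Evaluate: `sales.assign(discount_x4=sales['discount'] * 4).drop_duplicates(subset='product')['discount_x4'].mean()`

48.0

add column discount_x4 = sales['discount'] * 4:
  product  discount  discount_x4
0  Gadget         6           24
1    Bolt        18           72
2    Bolt        19           76
3  Gadget         9           36
4    Bolt         7           28
5  Gadget        14           56
6    Bolt        17           68
7    Bolt        10           40
drop duplicate product (keep=first):
  product  discount  discount_x4
0  Gadget         6           24
1    Bolt        18           72
Reading off the mean of column 'discount_x4', we get 48.0.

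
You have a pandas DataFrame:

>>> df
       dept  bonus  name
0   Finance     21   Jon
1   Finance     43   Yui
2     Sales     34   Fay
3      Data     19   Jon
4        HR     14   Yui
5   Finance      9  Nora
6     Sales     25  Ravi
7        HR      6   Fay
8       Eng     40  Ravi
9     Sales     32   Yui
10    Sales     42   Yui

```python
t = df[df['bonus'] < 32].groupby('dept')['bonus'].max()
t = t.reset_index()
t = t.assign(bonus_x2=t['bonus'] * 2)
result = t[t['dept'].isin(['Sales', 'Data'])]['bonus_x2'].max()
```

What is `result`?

50

filter rows where bonus < 32:
      dept  bonus  name
0  Finance     21   Jon
3     Data     19   Jon
4       HR     14   Yui
5  Finance      9  Nora
6    Sales     25  Ravi
7       HR      6   Fay
group by dept, max of bonus:
dept
Data       19
Finance    21
HR         14
Sales      25
Name: bonus, dtype: int64
reset_index():
      dept  bonus
0     Data     19
1  Finance     21
2       HR     14
3    Sales     25
add column bonus_x2 = t['bonus'] * 2:
      dept  bonus  bonus_x2
0     Data     19        38
1  Finance     21        42
2       HR     14        28
3    Sales     25        50
filter rows where dept in ['Sales', 'Data']:
    dept  bonus  bonus_x2
0   Data     19        38
3  Sales     25        50
Taking the max of column 'bonus_x2' gives 50.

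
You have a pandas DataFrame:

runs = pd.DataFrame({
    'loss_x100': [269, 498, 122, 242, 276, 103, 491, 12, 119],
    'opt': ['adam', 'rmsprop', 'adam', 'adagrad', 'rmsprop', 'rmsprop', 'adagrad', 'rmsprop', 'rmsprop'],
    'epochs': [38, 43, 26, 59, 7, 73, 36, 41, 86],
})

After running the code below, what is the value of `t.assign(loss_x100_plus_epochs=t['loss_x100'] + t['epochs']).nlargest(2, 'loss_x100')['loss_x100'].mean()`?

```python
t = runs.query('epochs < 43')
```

filter rows where epochs < 43:
   loss_x100      opt  epochs
0        269     adam      38
2        122     adam      26
4        276  rmsprop       7
6        491  adagrad      36
7         12  rmsprop      41
add column loss_x100_plus_epochs = t['loss_x100'] + t['epochs']:
   loss_x100      opt  epochs  loss_x100_plus_epochs
0        269     adam      38                    307
2        122     adam      26                    148
4        276  rmsprop       7                    283
6        491  adagrad      36                    527
7         12  rmsprop      41                     53
take 2 rows with largest loss_x100:
   loss_x100      opt  epochs  loss_x100_plus_epochs
6        491  adagrad      36                    527
4        276  rmsprop       7                    283
Taking the mean of column 'loss_x100' gives 383.5.

383.5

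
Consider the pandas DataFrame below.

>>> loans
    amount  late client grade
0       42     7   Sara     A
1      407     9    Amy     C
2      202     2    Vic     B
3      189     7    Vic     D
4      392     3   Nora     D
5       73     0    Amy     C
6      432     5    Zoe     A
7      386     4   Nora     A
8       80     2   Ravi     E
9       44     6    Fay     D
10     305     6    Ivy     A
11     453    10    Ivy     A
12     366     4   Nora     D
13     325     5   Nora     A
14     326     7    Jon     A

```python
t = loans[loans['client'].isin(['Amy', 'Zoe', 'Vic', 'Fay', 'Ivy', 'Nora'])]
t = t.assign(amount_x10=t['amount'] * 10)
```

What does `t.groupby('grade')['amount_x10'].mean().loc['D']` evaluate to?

2477.5

filter rows where client in ['Amy', 'Zoe', 'Vic', 'Fay', 'Ivy', 'Nora']:
    amount  late client grade
1      407     9    Amy     C
2      202     2    Vic     B
3      189     7    Vic     D
4      392     3   Nora     D
5       73     0    Amy     C
6      432     5    Zoe     A
7      386     4   Nora     A
9       44     6    Fay     D
10     305     6    Ivy     A
11     453    10    Ivy     A
12     366     4   Nora     D
13     325     5   Nora     A
add column amount_x10 = t['amount'] * 10:
    amount  late client grade  amount_x10
1      407     9    Amy     C        4070
2      202     2    Vic     B        2020
3      189     7    Vic     D        1890
4      392     3   Nora     D        3920
5       73     0    Amy     C         730
6      432     5    Zoe     A        4320
7      386     4   Nora     A        3860
9       44     6    Fay     D         440
10     305     6    Ivy     A        3050
11     453    10    Ivy     A        4530
12     366     4   Nora     D        3660
13     325     5   Nora     A        3250
group by grade, mean of amount_x10:
grade
A    3802.0
B    2020.0
C    2400.0
D    2477.5
Name: amount_x10, dtype: float64
Reading off the value at index 'D', we get 2477.5.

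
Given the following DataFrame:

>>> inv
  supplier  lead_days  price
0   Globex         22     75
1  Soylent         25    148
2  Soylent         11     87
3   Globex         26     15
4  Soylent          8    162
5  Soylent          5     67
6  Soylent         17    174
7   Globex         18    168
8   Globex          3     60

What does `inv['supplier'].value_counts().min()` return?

4

value_counts of supplier:
supplier
Soylent    5
Globex     4
Name: count, dtype: int64
So min() = 4.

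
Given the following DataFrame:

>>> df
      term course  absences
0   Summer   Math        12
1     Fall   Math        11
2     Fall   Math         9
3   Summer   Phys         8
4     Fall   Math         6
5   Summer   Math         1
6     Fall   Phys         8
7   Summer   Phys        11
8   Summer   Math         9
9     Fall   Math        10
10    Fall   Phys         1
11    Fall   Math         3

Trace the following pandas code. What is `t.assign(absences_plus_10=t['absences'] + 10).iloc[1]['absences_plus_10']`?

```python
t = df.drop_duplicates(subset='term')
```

21

drop duplicate term (keep=first):
     term course  absences
0  Summer   Math        12
1    Fall   Math        11
add column absences_plus_10 = t['absences'] + 10:
     term course  absences  absences_plus_10
0  Summer   Math        12                22
1    Fall   Math        11                21
Finally, value at position 1, column 'absences_plus_10' = 21.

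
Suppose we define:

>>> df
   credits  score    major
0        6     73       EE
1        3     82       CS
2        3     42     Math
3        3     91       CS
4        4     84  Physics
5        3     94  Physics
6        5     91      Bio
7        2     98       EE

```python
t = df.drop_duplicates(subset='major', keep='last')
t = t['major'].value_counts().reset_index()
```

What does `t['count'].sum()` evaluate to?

5

drop duplicate major (keep=last):
   credits  score    major
2        3     42     Math
3        3     91       CS
5        3     94  Physics
6        5     91      Bio
7        2     98       EE
value_counts of major:
major
Math       1
CS         1
Physics    1
Bio        1
EE         1
Name: count, dtype: int64
reset_index():
     major  count
0     Math      1
1       CS      1
2  Physics      1
3      Bio      1
4       EE      1
So sum() = 5.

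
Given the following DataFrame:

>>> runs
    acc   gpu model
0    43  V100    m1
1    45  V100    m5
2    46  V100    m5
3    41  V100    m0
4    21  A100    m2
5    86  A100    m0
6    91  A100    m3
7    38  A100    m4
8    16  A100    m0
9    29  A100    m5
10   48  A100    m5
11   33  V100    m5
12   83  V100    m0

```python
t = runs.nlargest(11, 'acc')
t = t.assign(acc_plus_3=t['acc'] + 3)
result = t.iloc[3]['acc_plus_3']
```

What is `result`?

51

take 11 rows with largest acc:
    acc   gpu model
6    91  A100    m3
5    86  A100    m0
12   83  V100    m0
10   48  A100    m5
2    46  V100    m5
1    45  V100    m5
0    43  V100    m1
3    41  V100    m0
7    38  A100    m4
11   33  V100    m5
9    29  A100    m5
add column acc_plus_3 = t['acc'] + 3:
    acc   gpu model  acc_plus_3
6    91  A100    m3          94
5    86  A100    m0          89
12   83  V100    m0          86
10   48  A100    m5          51
2    46  V100    m5          49
1    45  V100    m5          48
0    43  V100    m1          46
3    41  V100    m0          44
7    38  A100    m4          41
11   33  V100    m5          36
9    29  A100    m5          32
So iloc[3]['acc_plus_3'] = 51.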